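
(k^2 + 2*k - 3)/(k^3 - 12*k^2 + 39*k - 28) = (k + 3)/(k^2 - 11*k + 28)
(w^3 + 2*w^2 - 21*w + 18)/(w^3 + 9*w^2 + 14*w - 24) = (w - 3)/(w + 4)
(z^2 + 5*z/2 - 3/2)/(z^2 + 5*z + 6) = (z - 1/2)/(z + 2)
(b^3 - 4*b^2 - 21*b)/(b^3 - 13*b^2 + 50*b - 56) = b*(b + 3)/(b^2 - 6*b + 8)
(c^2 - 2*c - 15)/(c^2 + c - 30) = (c + 3)/(c + 6)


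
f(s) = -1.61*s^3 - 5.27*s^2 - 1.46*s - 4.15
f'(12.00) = -823.46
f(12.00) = -3562.63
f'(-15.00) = -930.11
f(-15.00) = 4265.75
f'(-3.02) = -13.68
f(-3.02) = -3.46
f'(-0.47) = 2.43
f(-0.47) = -4.46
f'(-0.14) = -0.08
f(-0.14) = -4.04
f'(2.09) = -44.59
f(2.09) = -44.92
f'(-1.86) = 1.43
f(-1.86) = -9.31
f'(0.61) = -9.69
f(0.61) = -7.37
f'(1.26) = -22.41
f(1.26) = -17.58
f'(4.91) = -169.65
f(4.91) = -328.95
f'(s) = -4.83*s^2 - 10.54*s - 1.46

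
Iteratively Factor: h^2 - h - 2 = (h - 2)*(h + 1)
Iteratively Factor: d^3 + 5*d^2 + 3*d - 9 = (d + 3)*(d^2 + 2*d - 3) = (d + 3)^2*(d - 1)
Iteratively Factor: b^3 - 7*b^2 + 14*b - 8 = (b - 4)*(b^2 - 3*b + 2) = (b - 4)*(b - 2)*(b - 1)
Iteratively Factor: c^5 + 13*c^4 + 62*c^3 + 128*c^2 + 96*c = (c + 3)*(c^4 + 10*c^3 + 32*c^2 + 32*c) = c*(c + 3)*(c^3 + 10*c^2 + 32*c + 32) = c*(c + 3)*(c + 4)*(c^2 + 6*c + 8) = c*(c + 2)*(c + 3)*(c + 4)*(c + 4)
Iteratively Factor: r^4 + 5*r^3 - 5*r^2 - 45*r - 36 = (r + 3)*(r^3 + 2*r^2 - 11*r - 12) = (r - 3)*(r + 3)*(r^2 + 5*r + 4) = (r - 3)*(r + 1)*(r + 3)*(r + 4)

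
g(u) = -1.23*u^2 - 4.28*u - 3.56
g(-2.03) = 0.06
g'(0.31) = -5.04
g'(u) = -2.46*u - 4.28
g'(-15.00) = 32.62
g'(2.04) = -9.30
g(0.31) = -5.01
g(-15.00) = -216.11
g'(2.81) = -11.19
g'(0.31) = -5.04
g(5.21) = -59.25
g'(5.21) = -17.10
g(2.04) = -17.41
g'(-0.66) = -2.66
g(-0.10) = -3.14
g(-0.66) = -1.27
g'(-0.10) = -4.03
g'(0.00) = -4.28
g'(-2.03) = 0.71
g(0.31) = -5.01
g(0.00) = -3.56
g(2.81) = -25.30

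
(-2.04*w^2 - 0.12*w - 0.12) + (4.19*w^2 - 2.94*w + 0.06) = 2.15*w^2 - 3.06*w - 0.06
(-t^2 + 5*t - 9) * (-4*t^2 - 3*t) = 4*t^4 - 17*t^3 + 21*t^2 + 27*t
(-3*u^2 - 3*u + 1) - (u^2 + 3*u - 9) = -4*u^2 - 6*u + 10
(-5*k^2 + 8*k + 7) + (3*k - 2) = -5*k^2 + 11*k + 5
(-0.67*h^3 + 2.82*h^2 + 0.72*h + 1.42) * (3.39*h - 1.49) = -2.2713*h^4 + 10.5581*h^3 - 1.761*h^2 + 3.741*h - 2.1158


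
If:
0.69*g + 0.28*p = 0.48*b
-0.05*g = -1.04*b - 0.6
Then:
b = -0.0201845444059977*p - 0.596885813148789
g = -0.419838523644752*p - 0.41522491349481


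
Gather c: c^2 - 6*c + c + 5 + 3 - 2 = c^2 - 5*c + 6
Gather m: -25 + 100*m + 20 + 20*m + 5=120*m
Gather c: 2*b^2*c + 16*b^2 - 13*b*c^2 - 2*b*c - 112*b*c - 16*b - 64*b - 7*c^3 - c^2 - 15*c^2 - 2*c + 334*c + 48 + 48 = 16*b^2 - 80*b - 7*c^3 + c^2*(-13*b - 16) + c*(2*b^2 - 114*b + 332) + 96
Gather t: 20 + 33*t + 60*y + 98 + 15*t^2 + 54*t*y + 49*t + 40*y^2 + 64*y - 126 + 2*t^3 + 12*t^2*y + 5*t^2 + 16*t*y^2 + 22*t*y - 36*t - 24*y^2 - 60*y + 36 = 2*t^3 + t^2*(12*y + 20) + t*(16*y^2 + 76*y + 46) + 16*y^2 + 64*y + 28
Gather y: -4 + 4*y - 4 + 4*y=8*y - 8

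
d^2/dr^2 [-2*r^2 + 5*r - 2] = -4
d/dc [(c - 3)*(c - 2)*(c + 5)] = 3*c^2 - 19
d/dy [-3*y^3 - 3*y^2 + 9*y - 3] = -9*y^2 - 6*y + 9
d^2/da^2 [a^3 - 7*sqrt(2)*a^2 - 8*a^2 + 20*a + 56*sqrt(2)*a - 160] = 6*a - 14*sqrt(2) - 16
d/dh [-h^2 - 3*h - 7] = -2*h - 3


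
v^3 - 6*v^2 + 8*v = v*(v - 4)*(v - 2)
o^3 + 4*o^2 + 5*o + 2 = (o + 1)^2*(o + 2)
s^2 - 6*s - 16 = (s - 8)*(s + 2)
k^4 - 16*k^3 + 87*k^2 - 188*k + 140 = (k - 7)*(k - 5)*(k - 2)^2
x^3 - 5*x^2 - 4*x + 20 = (x - 5)*(x - 2)*(x + 2)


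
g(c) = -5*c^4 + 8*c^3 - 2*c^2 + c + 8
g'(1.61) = -26.70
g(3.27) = -302.08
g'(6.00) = -3479.00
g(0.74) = 9.39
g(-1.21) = -21.03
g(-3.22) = -820.57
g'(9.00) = -12671.00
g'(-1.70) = 175.42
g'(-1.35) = 99.35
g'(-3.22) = 930.45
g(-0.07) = 7.92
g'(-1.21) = 76.41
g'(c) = -20*c^3 + 24*c^2 - 4*c + 1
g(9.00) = -27118.00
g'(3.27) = -454.77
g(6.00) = -4810.00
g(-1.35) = -33.29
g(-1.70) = -80.54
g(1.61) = 4.22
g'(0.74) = 3.08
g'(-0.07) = 1.40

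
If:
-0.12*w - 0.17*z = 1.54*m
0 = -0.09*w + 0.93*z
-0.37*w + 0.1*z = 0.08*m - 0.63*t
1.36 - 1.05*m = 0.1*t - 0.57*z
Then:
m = 1.31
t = -8.28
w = -14.76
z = -1.43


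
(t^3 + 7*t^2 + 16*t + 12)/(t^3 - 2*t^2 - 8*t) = (t^2 + 5*t + 6)/(t*(t - 4))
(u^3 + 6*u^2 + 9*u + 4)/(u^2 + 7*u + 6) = (u^2 + 5*u + 4)/(u + 6)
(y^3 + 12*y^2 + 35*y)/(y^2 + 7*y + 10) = y*(y + 7)/(y + 2)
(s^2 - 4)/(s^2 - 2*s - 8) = (s - 2)/(s - 4)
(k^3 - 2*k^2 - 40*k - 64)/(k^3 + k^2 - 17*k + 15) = (k^3 - 2*k^2 - 40*k - 64)/(k^3 + k^2 - 17*k + 15)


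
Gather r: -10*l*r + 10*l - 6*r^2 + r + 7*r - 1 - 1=10*l - 6*r^2 + r*(8 - 10*l) - 2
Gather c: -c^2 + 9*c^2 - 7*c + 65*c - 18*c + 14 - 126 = 8*c^2 + 40*c - 112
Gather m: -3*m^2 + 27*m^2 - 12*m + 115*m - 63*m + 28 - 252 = 24*m^2 + 40*m - 224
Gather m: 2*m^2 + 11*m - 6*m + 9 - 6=2*m^2 + 5*m + 3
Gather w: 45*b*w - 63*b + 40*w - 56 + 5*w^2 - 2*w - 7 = -63*b + 5*w^2 + w*(45*b + 38) - 63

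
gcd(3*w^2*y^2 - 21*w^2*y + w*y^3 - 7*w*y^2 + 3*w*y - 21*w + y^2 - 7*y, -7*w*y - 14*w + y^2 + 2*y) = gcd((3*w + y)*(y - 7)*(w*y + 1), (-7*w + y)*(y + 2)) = 1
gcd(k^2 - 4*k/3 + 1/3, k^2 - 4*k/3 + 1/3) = k^2 - 4*k/3 + 1/3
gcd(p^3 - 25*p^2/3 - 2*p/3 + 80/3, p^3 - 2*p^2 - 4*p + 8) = p - 2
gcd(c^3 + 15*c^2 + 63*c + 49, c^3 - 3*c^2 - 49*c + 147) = c + 7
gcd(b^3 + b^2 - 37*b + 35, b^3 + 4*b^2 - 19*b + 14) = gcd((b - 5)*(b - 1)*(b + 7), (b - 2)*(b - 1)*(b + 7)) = b^2 + 6*b - 7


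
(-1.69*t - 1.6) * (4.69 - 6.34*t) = 10.7146*t^2 + 2.2179*t - 7.504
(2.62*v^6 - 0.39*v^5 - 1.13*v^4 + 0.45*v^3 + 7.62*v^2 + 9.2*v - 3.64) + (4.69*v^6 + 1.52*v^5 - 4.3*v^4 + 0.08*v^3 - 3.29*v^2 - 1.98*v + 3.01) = 7.31*v^6 + 1.13*v^5 - 5.43*v^4 + 0.53*v^3 + 4.33*v^2 + 7.22*v - 0.63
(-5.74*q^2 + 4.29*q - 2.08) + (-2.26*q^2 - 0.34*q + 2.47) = -8.0*q^2 + 3.95*q + 0.39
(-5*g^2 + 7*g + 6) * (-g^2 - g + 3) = 5*g^4 - 2*g^3 - 28*g^2 + 15*g + 18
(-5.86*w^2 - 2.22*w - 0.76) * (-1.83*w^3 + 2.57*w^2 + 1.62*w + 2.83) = 10.7238*w^5 - 10.9976*w^4 - 13.8078*w^3 - 22.1334*w^2 - 7.5138*w - 2.1508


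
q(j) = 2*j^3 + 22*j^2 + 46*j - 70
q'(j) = 6*j^2 + 44*j + 46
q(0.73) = -23.92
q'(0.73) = 81.32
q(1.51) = 56.51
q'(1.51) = 126.12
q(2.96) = 310.78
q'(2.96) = 228.81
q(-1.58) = -95.65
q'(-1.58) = -8.54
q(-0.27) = -80.86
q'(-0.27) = 34.56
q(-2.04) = -89.26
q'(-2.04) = -18.79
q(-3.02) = -63.36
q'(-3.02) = -32.16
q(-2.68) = -73.76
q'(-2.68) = -28.83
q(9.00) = 3584.00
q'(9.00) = 928.00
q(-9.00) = -160.00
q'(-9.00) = 136.00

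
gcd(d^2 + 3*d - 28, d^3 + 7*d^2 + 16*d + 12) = 1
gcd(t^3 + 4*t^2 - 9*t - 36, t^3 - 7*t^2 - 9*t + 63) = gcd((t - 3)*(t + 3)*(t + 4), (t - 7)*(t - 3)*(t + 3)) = t^2 - 9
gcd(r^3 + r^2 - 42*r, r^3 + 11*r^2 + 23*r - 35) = r + 7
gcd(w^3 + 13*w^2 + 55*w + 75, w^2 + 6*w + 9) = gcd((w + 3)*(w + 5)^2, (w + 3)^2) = w + 3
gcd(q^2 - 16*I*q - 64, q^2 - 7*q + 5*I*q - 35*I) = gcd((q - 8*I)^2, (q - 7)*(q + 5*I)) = 1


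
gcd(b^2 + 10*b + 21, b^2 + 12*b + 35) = b + 7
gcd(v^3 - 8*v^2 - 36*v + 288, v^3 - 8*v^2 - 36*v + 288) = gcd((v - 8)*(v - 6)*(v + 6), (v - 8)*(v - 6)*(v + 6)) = v^3 - 8*v^2 - 36*v + 288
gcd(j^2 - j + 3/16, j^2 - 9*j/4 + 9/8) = j - 3/4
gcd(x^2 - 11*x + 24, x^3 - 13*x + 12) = x - 3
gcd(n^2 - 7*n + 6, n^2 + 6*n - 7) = n - 1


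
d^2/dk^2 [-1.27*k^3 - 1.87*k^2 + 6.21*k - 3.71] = -7.62*k - 3.74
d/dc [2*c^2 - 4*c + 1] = 4*c - 4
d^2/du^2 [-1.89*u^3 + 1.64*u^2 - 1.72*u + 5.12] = 3.28 - 11.34*u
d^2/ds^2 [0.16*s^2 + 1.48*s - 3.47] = 0.320000000000000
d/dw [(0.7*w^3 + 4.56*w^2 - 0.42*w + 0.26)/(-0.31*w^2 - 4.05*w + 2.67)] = (-0.217*w^4 - 5.67*w^3 - 12.9912*w^2 + 24.5116*w - 0.0684)/(0.0961*w^4 + 2.511*w^3 + 14.7471*w^2 - 21.627*w + 7.1289)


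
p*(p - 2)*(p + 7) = p^3 + 5*p^2 - 14*p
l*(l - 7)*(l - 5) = l^3 - 12*l^2 + 35*l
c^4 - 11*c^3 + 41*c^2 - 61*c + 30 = (c - 5)*(c - 3)*(c - 2)*(c - 1)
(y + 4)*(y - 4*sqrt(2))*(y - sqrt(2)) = y^3 - 5*sqrt(2)*y^2 + 4*y^2 - 20*sqrt(2)*y + 8*y + 32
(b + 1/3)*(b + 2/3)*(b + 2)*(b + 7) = b^4 + 10*b^3 + 209*b^2/9 + 16*b + 28/9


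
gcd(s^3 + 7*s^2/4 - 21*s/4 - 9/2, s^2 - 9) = s + 3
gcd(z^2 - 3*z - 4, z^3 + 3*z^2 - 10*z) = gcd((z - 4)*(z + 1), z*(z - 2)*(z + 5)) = 1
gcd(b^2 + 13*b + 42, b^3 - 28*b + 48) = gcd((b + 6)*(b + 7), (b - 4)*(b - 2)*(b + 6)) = b + 6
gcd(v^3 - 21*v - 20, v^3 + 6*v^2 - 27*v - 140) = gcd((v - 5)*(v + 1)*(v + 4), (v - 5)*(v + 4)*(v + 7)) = v^2 - v - 20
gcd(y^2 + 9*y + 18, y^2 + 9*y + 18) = y^2 + 9*y + 18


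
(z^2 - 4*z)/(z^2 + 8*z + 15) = z*(z - 4)/(z^2 + 8*z + 15)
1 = 1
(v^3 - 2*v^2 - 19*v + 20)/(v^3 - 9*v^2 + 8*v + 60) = (v^2 + 3*v - 4)/(v^2 - 4*v - 12)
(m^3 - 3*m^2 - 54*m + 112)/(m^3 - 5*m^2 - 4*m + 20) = (m^2 - m - 56)/(m^2 - 3*m - 10)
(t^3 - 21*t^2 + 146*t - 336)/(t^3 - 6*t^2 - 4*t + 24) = (t^2 - 15*t + 56)/(t^2 - 4)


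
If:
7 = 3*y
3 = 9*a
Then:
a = 1/3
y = 7/3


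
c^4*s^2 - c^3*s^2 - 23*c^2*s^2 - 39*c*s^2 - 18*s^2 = (c - 6)*(c + 3)*(c*s + s)^2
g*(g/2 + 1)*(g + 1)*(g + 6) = g^4/2 + 9*g^3/2 + 10*g^2 + 6*g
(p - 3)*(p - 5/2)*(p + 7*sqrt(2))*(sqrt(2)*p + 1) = sqrt(2)*p^4 - 11*sqrt(2)*p^3/2 + 15*p^3 - 165*p^2/2 + 29*sqrt(2)*p^2/2 - 77*sqrt(2)*p/2 + 225*p/2 + 105*sqrt(2)/2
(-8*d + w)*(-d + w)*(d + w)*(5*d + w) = 40*d^4 + 3*d^3*w - 41*d^2*w^2 - 3*d*w^3 + w^4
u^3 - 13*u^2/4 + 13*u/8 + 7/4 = (u - 2)*(u - 7/4)*(u + 1/2)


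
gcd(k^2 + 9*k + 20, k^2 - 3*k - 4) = 1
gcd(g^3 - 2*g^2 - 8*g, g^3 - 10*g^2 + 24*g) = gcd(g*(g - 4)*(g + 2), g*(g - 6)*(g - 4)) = g^2 - 4*g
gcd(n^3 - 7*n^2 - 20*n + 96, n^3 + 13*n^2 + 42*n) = 1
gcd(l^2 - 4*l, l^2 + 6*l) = l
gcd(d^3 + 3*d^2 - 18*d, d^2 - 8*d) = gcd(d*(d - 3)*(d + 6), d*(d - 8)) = d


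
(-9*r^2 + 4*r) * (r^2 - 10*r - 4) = -9*r^4 + 94*r^3 - 4*r^2 - 16*r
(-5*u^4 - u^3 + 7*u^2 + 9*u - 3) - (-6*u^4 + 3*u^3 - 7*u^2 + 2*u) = u^4 - 4*u^3 + 14*u^2 + 7*u - 3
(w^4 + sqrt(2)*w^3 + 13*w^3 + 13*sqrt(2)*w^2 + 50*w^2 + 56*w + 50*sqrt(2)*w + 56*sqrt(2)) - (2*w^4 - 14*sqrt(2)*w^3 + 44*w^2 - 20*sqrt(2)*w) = -w^4 + 13*w^3 + 15*sqrt(2)*w^3 + 6*w^2 + 13*sqrt(2)*w^2 + 56*w + 70*sqrt(2)*w + 56*sqrt(2)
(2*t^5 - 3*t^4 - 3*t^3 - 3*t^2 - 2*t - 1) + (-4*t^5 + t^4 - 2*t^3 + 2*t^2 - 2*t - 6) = -2*t^5 - 2*t^4 - 5*t^3 - t^2 - 4*t - 7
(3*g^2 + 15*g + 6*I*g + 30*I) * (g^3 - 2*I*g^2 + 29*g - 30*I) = 3*g^5 + 15*g^4 + 99*g^3 + 495*g^2 + 84*I*g^2 + 180*g + 420*I*g + 900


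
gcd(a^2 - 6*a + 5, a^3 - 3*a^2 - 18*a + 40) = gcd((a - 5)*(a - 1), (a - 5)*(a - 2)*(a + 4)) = a - 5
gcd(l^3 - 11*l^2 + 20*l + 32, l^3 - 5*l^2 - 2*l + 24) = l - 4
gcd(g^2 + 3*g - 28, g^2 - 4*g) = g - 4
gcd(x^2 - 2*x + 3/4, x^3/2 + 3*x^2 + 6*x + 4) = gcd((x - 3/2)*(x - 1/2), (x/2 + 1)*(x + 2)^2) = 1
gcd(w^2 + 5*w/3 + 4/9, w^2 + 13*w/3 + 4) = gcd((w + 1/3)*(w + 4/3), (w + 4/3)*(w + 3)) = w + 4/3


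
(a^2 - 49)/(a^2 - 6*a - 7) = (a + 7)/(a + 1)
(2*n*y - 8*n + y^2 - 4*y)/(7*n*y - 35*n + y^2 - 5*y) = (2*n*y - 8*n + y^2 - 4*y)/(7*n*y - 35*n + y^2 - 5*y)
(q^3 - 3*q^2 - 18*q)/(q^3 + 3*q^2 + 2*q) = (q^2 - 3*q - 18)/(q^2 + 3*q + 2)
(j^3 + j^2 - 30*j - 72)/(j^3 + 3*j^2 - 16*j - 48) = (j - 6)/(j - 4)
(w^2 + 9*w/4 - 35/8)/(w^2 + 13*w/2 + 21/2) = (w - 5/4)/(w + 3)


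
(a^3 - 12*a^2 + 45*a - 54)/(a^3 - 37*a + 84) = (a^2 - 9*a + 18)/(a^2 + 3*a - 28)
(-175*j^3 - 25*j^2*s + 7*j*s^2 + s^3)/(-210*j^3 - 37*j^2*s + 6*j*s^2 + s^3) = (-5*j + s)/(-6*j + s)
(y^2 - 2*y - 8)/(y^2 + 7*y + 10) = (y - 4)/(y + 5)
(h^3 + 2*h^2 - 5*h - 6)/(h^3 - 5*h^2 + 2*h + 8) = (h + 3)/(h - 4)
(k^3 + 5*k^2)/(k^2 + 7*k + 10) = k^2/(k + 2)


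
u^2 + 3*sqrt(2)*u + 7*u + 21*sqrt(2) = (u + 7)*(u + 3*sqrt(2))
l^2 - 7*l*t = l*(l - 7*t)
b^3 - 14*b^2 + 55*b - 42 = (b - 7)*(b - 6)*(b - 1)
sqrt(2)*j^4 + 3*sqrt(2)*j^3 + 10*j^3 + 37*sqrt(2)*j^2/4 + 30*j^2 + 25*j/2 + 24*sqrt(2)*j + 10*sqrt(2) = (j + 5/2)*(j + sqrt(2))*(j + 4*sqrt(2))*(sqrt(2)*j + sqrt(2)/2)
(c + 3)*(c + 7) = c^2 + 10*c + 21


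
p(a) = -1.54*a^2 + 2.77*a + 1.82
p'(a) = 2.77 - 3.08*a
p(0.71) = 3.01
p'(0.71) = 0.58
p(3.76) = -9.54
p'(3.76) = -8.81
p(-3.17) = -22.44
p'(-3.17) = 12.53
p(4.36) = -15.38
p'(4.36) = -10.66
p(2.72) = -2.04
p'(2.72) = -5.61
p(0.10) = 2.08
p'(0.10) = 2.46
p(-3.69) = -29.37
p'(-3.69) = 14.14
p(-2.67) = -16.55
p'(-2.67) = 10.99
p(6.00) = -37.00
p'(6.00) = -15.71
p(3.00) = -3.73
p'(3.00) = -6.47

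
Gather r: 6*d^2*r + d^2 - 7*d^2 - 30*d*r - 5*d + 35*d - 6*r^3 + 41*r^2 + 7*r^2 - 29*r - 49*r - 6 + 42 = -6*d^2 + 30*d - 6*r^3 + 48*r^2 + r*(6*d^2 - 30*d - 78) + 36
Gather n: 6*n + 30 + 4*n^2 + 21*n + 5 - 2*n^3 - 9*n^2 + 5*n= -2*n^3 - 5*n^2 + 32*n + 35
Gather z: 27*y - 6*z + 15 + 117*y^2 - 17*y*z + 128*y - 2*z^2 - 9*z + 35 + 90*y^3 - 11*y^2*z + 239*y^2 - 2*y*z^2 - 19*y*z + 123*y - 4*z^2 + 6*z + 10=90*y^3 + 356*y^2 + 278*y + z^2*(-2*y - 6) + z*(-11*y^2 - 36*y - 9) + 60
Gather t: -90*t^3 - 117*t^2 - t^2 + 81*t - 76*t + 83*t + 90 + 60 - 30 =-90*t^3 - 118*t^2 + 88*t + 120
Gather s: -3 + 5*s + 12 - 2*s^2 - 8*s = -2*s^2 - 3*s + 9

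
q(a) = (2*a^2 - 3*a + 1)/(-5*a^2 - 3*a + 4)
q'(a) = (4*a - 3)/(-5*a^2 - 3*a + 4) + (10*a + 3)*(2*a^2 - 3*a + 1)/(-5*a^2 - 3*a + 4)^2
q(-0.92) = 2.16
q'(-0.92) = -7.93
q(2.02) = -0.14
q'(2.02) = -0.08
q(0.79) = 0.08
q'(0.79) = -0.70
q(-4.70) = -0.64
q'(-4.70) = -0.07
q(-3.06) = -0.86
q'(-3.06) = -0.25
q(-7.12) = -0.54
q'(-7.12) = -0.02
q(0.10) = 0.20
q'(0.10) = -0.50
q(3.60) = -0.23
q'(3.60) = -0.04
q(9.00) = -0.32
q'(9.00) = -0.00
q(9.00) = -0.32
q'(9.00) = -0.00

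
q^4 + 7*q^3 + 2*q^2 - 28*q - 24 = (q - 2)*(q + 1)*(q + 2)*(q + 6)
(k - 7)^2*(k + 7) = k^3 - 7*k^2 - 49*k + 343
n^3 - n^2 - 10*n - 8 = (n - 4)*(n + 1)*(n + 2)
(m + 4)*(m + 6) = m^2 + 10*m + 24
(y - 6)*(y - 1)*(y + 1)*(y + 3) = y^4 - 3*y^3 - 19*y^2 + 3*y + 18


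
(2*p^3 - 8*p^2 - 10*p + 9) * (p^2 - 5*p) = 2*p^5 - 18*p^4 + 30*p^3 + 59*p^2 - 45*p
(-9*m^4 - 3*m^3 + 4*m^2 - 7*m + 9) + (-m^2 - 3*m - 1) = -9*m^4 - 3*m^3 + 3*m^2 - 10*m + 8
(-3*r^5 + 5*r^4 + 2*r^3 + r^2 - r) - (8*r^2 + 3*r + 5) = -3*r^5 + 5*r^4 + 2*r^3 - 7*r^2 - 4*r - 5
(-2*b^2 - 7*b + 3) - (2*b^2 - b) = -4*b^2 - 6*b + 3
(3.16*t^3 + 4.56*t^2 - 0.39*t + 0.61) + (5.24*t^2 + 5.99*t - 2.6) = 3.16*t^3 + 9.8*t^2 + 5.6*t - 1.99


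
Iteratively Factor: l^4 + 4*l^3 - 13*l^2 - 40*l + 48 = (l - 3)*(l^3 + 7*l^2 + 8*l - 16) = (l - 3)*(l - 1)*(l^2 + 8*l + 16) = (l - 3)*(l - 1)*(l + 4)*(l + 4)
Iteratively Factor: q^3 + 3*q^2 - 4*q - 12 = (q + 2)*(q^2 + q - 6) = (q + 2)*(q + 3)*(q - 2)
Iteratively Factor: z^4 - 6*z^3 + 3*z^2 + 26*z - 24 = (z - 1)*(z^3 - 5*z^2 - 2*z + 24) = (z - 4)*(z - 1)*(z^2 - z - 6) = (z - 4)*(z - 1)*(z + 2)*(z - 3)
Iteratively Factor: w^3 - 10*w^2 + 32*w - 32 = (w - 4)*(w^2 - 6*w + 8) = (w - 4)^2*(w - 2)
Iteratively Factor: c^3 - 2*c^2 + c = (c)*(c^2 - 2*c + 1) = c*(c - 1)*(c - 1)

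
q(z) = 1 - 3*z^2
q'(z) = -6*z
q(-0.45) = 0.39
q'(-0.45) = 2.70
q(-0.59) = -0.04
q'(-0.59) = 3.54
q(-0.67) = -0.35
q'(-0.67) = 4.02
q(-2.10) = -12.23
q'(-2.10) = 12.60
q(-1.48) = -5.57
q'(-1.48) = 8.88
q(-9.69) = -280.69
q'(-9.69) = 58.14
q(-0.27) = 0.78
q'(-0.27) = 1.62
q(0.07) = 0.99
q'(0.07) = -0.42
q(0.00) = 1.00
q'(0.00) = 0.00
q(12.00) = -431.00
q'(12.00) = -72.00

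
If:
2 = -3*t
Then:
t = -2/3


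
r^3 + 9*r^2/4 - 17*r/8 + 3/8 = (r - 1/2)*(r - 1/4)*(r + 3)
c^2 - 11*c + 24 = (c - 8)*(c - 3)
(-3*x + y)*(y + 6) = -3*x*y - 18*x + y^2 + 6*y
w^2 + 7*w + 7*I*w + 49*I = (w + 7)*(w + 7*I)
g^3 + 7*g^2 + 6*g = g*(g + 1)*(g + 6)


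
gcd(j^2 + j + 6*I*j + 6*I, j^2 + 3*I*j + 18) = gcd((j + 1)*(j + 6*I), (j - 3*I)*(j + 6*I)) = j + 6*I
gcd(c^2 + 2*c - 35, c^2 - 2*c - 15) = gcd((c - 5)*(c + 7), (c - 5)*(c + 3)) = c - 5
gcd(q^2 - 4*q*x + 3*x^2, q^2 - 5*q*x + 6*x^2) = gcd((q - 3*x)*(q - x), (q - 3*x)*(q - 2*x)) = -q + 3*x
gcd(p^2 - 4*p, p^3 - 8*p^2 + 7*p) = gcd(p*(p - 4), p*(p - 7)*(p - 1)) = p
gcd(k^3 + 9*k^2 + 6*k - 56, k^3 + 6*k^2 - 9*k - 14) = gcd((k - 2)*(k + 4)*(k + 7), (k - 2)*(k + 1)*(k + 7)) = k^2 + 5*k - 14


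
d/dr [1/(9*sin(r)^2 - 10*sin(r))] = 2*(5 - 9*sin(r))*cos(r)/((9*sin(r) - 10)^2*sin(r)^2)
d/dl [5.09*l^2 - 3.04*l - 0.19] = 10.18*l - 3.04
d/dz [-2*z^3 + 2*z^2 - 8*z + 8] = -6*z^2 + 4*z - 8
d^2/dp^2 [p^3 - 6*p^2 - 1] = 6*p - 12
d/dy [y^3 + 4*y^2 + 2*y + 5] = 3*y^2 + 8*y + 2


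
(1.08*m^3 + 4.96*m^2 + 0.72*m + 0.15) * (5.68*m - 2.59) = 6.1344*m^4 + 25.3756*m^3 - 8.7568*m^2 - 1.0128*m - 0.3885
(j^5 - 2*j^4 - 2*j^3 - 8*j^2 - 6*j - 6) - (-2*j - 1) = j^5 - 2*j^4 - 2*j^3 - 8*j^2 - 4*j - 5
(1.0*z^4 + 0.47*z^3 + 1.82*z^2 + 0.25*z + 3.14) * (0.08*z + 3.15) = 0.08*z^5 + 3.1876*z^4 + 1.6261*z^3 + 5.753*z^2 + 1.0387*z + 9.891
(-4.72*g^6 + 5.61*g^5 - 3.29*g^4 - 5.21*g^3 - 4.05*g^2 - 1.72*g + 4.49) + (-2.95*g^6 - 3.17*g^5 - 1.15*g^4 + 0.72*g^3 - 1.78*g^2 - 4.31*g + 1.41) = -7.67*g^6 + 2.44*g^5 - 4.44*g^4 - 4.49*g^3 - 5.83*g^2 - 6.03*g + 5.9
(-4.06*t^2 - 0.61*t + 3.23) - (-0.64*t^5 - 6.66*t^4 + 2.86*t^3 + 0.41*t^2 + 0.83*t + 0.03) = 0.64*t^5 + 6.66*t^4 - 2.86*t^3 - 4.47*t^2 - 1.44*t + 3.2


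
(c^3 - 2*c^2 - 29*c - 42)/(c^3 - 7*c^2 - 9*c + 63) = (c + 2)/(c - 3)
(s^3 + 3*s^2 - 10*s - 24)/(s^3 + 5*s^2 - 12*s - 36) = (s + 4)/(s + 6)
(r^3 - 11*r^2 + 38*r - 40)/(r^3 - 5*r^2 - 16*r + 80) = (r - 2)/(r + 4)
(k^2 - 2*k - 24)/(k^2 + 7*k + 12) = (k - 6)/(k + 3)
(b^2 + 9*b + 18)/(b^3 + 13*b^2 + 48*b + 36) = (b + 3)/(b^2 + 7*b + 6)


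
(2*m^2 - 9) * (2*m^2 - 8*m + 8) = 4*m^4 - 16*m^3 - 2*m^2 + 72*m - 72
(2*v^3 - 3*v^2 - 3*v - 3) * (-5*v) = -10*v^4 + 15*v^3 + 15*v^2 + 15*v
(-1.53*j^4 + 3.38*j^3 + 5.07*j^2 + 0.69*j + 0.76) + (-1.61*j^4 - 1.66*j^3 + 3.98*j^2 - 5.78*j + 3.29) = -3.14*j^4 + 1.72*j^3 + 9.05*j^2 - 5.09*j + 4.05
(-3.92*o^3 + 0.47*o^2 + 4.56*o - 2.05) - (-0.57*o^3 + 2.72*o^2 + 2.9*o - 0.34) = -3.35*o^3 - 2.25*o^2 + 1.66*o - 1.71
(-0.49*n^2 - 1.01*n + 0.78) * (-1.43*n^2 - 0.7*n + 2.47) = 0.7007*n^4 + 1.7873*n^3 - 1.6187*n^2 - 3.0407*n + 1.9266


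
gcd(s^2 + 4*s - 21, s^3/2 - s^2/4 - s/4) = 1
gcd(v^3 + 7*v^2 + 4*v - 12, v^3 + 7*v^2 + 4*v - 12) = v^3 + 7*v^2 + 4*v - 12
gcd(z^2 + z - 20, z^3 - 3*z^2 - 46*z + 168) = z - 4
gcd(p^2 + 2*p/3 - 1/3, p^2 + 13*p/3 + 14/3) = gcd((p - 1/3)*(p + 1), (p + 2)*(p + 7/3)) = 1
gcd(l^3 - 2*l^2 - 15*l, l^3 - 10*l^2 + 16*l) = l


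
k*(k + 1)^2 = k^3 + 2*k^2 + k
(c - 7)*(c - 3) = c^2 - 10*c + 21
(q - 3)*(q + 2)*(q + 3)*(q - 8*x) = q^4 - 8*q^3*x + 2*q^3 - 16*q^2*x - 9*q^2 + 72*q*x - 18*q + 144*x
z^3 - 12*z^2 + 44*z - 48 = (z - 6)*(z - 4)*(z - 2)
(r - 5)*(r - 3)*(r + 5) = r^3 - 3*r^2 - 25*r + 75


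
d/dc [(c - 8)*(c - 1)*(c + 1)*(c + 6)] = 4*c^3 - 6*c^2 - 98*c + 2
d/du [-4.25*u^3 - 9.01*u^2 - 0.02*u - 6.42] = -12.75*u^2 - 18.02*u - 0.02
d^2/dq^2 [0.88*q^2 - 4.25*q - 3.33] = 1.76000000000000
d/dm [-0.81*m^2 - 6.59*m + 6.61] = -1.62*m - 6.59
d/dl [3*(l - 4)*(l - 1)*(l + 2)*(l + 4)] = 12*l^3 + 9*l^2 - 108*l - 48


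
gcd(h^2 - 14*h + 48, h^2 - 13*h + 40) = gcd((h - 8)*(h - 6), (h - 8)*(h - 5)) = h - 8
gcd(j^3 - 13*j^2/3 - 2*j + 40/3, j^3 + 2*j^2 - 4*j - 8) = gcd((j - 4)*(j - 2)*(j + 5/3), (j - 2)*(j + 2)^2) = j - 2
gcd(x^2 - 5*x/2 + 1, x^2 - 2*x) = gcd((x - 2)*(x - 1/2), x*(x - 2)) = x - 2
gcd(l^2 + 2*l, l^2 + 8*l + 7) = 1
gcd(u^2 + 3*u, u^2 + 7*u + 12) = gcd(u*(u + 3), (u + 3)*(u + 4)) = u + 3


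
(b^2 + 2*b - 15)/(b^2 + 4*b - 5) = (b - 3)/(b - 1)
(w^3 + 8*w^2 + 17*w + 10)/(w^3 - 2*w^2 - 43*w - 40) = (w + 2)/(w - 8)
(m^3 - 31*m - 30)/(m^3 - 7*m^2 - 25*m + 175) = (m^2 - 5*m - 6)/(m^2 - 12*m + 35)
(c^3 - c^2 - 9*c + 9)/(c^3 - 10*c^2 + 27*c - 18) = (c + 3)/(c - 6)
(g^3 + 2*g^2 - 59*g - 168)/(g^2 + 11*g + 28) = (g^2 - 5*g - 24)/(g + 4)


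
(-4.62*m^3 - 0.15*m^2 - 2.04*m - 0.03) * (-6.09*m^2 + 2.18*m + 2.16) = 28.1358*m^5 - 9.1581*m^4 + 2.1174*m^3 - 4.5885*m^2 - 4.4718*m - 0.0648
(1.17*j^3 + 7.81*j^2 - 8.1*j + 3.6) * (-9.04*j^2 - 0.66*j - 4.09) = -10.5768*j^5 - 71.3746*j^4 + 63.2841*j^3 - 59.1409*j^2 + 30.753*j - 14.724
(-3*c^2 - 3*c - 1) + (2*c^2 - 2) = -c^2 - 3*c - 3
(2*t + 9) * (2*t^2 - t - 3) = 4*t^3 + 16*t^2 - 15*t - 27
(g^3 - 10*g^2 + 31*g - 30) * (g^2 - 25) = g^5 - 10*g^4 + 6*g^3 + 220*g^2 - 775*g + 750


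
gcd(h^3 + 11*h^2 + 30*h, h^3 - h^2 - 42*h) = h^2 + 6*h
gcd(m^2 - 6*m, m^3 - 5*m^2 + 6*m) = m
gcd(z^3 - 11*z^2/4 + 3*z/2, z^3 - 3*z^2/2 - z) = z^2 - 2*z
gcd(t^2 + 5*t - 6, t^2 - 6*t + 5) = t - 1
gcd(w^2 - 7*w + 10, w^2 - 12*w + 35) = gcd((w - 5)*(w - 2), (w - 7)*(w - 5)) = w - 5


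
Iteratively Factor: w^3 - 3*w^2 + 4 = (w + 1)*(w^2 - 4*w + 4) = (w - 2)*(w + 1)*(w - 2)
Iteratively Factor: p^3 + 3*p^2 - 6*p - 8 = (p + 1)*(p^2 + 2*p - 8) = (p - 2)*(p + 1)*(p + 4)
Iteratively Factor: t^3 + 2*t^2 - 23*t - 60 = (t - 5)*(t^2 + 7*t + 12) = (t - 5)*(t + 3)*(t + 4)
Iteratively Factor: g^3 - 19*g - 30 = (g + 3)*(g^2 - 3*g - 10) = (g - 5)*(g + 3)*(g + 2)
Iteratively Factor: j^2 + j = (j + 1)*(j)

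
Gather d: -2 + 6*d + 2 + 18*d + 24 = 24*d + 24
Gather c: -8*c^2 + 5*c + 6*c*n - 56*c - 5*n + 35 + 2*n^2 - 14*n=-8*c^2 + c*(6*n - 51) + 2*n^2 - 19*n + 35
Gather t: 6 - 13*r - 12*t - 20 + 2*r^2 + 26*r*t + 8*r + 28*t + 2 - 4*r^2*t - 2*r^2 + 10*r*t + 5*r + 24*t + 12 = t*(-4*r^2 + 36*r + 40)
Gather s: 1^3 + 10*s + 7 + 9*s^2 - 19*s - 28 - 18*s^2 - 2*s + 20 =-9*s^2 - 11*s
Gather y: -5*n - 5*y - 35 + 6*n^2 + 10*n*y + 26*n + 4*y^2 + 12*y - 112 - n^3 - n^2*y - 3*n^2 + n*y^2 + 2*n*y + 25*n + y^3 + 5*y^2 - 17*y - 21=-n^3 + 3*n^2 + 46*n + y^3 + y^2*(n + 9) + y*(-n^2 + 12*n - 10) - 168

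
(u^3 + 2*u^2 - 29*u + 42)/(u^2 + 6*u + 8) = (u^3 + 2*u^2 - 29*u + 42)/(u^2 + 6*u + 8)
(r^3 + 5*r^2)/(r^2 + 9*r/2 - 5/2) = 2*r^2/(2*r - 1)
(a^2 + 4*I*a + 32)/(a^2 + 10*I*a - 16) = (a - 4*I)/(a + 2*I)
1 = 1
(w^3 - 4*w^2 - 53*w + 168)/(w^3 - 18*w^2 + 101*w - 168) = (w + 7)/(w - 7)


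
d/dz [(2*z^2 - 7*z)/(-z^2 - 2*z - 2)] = (-11*z^2 - 8*z + 14)/(z^4 + 4*z^3 + 8*z^2 + 8*z + 4)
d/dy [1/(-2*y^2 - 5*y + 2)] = (4*y + 5)/(2*y^2 + 5*y - 2)^2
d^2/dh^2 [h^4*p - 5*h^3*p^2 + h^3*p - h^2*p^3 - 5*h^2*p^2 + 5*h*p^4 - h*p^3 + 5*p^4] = 2*p*(6*h^2 - 15*h*p + 3*h - p^2 - 5*p)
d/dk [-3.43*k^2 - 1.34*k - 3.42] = -6.86*k - 1.34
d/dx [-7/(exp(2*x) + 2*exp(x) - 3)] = 14*(exp(x) + 1)*exp(x)/(exp(2*x) + 2*exp(x) - 3)^2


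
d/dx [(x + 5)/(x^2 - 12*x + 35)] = (x^2 - 12*x - 2*(x - 6)*(x + 5) + 35)/(x^2 - 12*x + 35)^2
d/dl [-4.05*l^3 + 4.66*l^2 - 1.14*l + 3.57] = -12.15*l^2 + 9.32*l - 1.14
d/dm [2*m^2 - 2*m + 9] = 4*m - 2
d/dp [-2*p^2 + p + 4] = 1 - 4*p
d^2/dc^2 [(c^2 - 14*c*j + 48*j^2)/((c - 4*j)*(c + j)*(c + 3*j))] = 2*(c^6 - 42*c^5*j + 327*c^4*j^2 - 98*c^3*j^3 - 2880*c^2*j^4 + 1728*c*j^5 + 10440*j^6)/(c^9 - 39*c^7*j^2 - 36*c^6*j^3 + 507*c^5*j^4 + 936*c^4*j^5 - 1765*c^3*j^6 - 6084*c^2*j^7 - 5616*c*j^8 - 1728*j^9)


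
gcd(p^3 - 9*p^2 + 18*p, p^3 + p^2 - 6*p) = p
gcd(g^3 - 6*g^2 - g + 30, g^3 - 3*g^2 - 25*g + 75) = g^2 - 8*g + 15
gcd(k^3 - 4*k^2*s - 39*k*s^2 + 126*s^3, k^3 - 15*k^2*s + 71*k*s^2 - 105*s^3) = k^2 - 10*k*s + 21*s^2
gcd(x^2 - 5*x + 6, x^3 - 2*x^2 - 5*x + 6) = x - 3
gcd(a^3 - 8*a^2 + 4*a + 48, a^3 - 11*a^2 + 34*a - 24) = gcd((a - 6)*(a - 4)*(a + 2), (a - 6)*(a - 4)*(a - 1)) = a^2 - 10*a + 24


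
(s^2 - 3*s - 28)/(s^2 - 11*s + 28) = (s + 4)/(s - 4)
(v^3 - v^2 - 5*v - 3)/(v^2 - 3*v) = v + 2 + 1/v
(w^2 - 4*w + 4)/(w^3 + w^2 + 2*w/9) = 9*(w^2 - 4*w + 4)/(w*(9*w^2 + 9*w + 2))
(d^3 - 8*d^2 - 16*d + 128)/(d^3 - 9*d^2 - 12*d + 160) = (d - 4)/(d - 5)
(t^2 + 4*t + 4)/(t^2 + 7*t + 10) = (t + 2)/(t + 5)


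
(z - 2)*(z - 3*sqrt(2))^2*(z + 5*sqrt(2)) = z^4 - 2*z^3 - sqrt(2)*z^3 - 42*z^2 + 2*sqrt(2)*z^2 + 84*z + 90*sqrt(2)*z - 180*sqrt(2)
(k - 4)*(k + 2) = k^2 - 2*k - 8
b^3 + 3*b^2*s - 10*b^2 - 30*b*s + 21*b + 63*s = (b - 7)*(b - 3)*(b + 3*s)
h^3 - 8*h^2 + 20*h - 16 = (h - 4)*(h - 2)^2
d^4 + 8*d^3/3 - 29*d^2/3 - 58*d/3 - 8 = (d - 3)*(d + 2/3)*(d + 1)*(d + 4)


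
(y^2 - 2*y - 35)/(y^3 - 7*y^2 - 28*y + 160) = (y - 7)/(y^2 - 12*y + 32)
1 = 1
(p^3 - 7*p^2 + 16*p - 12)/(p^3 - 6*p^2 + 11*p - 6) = (p - 2)/(p - 1)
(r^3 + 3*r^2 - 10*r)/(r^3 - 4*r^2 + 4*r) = (r + 5)/(r - 2)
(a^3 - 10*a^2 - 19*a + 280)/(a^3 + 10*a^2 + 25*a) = (a^2 - 15*a + 56)/(a*(a + 5))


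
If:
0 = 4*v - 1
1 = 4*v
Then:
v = 1/4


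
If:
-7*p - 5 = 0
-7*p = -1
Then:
No Solution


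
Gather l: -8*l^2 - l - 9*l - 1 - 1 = -8*l^2 - 10*l - 2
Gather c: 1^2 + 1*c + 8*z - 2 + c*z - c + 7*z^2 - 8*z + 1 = c*z + 7*z^2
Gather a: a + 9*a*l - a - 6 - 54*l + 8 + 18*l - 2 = 9*a*l - 36*l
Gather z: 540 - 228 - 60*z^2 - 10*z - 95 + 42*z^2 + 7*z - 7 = -18*z^2 - 3*z + 210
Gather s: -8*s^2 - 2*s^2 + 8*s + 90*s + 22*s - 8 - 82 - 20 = -10*s^2 + 120*s - 110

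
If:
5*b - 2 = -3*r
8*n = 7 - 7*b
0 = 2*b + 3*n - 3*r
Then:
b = -1/7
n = 1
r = 19/21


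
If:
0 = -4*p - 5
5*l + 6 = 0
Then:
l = -6/5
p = -5/4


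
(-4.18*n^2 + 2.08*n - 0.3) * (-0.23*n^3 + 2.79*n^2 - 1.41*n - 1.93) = 0.9614*n^5 - 12.1406*n^4 + 11.766*n^3 + 4.2976*n^2 - 3.5914*n + 0.579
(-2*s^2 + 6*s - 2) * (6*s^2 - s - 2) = -12*s^4 + 38*s^3 - 14*s^2 - 10*s + 4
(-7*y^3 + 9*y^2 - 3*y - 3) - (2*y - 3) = -7*y^3 + 9*y^2 - 5*y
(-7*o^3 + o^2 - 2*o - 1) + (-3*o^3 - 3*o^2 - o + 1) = -10*o^3 - 2*o^2 - 3*o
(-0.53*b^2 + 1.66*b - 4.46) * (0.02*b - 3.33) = -0.0106*b^3 + 1.7981*b^2 - 5.617*b + 14.8518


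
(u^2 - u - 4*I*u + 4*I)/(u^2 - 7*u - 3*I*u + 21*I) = (u^2 - u - 4*I*u + 4*I)/(u^2 - 7*u - 3*I*u + 21*I)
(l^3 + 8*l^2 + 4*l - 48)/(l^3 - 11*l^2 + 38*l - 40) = (l^2 + 10*l + 24)/(l^2 - 9*l + 20)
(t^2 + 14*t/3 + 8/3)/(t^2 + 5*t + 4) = (t + 2/3)/(t + 1)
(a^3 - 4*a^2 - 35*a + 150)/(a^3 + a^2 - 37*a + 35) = (a^2 + a - 30)/(a^2 + 6*a - 7)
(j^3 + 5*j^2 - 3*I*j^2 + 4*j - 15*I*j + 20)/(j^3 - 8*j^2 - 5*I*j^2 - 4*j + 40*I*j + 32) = (j^2 + j*(5 + I) + 5*I)/(j^2 - j*(8 + I) + 8*I)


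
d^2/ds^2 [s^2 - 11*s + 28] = 2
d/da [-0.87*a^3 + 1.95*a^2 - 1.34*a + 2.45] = -2.61*a^2 + 3.9*a - 1.34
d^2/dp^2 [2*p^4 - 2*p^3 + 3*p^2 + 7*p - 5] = 24*p^2 - 12*p + 6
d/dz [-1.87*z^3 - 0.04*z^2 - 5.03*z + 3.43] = -5.61*z^2 - 0.08*z - 5.03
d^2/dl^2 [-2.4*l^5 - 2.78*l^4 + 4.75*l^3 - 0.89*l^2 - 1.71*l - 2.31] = -48.0*l^3 - 33.36*l^2 + 28.5*l - 1.78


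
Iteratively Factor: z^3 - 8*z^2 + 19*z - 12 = (z - 4)*(z^2 - 4*z + 3) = (z - 4)*(z - 3)*(z - 1)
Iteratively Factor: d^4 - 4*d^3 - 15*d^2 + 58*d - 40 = (d - 1)*(d^3 - 3*d^2 - 18*d + 40) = (d - 5)*(d - 1)*(d^2 + 2*d - 8) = (d - 5)*(d - 1)*(d + 4)*(d - 2)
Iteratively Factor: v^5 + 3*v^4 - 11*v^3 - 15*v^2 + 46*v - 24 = (v + 4)*(v^4 - v^3 - 7*v^2 + 13*v - 6) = (v - 1)*(v + 4)*(v^3 - 7*v + 6) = (v - 2)*(v - 1)*(v + 4)*(v^2 + 2*v - 3) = (v - 2)*(v - 1)^2*(v + 4)*(v + 3)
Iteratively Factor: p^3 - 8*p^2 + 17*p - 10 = (p - 2)*(p^2 - 6*p + 5) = (p - 2)*(p - 1)*(p - 5)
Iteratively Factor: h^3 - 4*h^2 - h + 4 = (h + 1)*(h^2 - 5*h + 4) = (h - 4)*(h + 1)*(h - 1)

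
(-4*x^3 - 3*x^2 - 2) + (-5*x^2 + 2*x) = -4*x^3 - 8*x^2 + 2*x - 2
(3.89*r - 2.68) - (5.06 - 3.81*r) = 7.7*r - 7.74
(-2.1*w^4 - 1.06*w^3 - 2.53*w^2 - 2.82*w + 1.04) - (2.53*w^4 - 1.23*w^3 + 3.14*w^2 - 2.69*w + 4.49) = -4.63*w^4 + 0.17*w^3 - 5.67*w^2 - 0.13*w - 3.45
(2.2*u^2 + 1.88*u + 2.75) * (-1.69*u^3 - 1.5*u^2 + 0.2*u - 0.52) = -3.718*u^5 - 6.4772*u^4 - 7.0275*u^3 - 4.893*u^2 - 0.4276*u - 1.43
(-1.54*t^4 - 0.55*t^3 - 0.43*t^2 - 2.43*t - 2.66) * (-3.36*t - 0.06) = 5.1744*t^5 + 1.9404*t^4 + 1.4778*t^3 + 8.1906*t^2 + 9.0834*t + 0.1596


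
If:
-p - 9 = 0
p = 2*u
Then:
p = -9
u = -9/2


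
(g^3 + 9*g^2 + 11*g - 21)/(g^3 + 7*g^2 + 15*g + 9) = (g^2 + 6*g - 7)/(g^2 + 4*g + 3)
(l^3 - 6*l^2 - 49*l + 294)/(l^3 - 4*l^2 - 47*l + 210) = (l - 7)/(l - 5)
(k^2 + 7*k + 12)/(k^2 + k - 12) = (k + 3)/(k - 3)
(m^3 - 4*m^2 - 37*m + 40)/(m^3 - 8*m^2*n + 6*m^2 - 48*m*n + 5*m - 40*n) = (m^2 - 9*m + 8)/(m^2 - 8*m*n + m - 8*n)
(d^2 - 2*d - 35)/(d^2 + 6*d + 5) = (d - 7)/(d + 1)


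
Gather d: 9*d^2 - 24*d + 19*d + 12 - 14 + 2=9*d^2 - 5*d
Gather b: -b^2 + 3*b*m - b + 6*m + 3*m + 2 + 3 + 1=-b^2 + b*(3*m - 1) + 9*m + 6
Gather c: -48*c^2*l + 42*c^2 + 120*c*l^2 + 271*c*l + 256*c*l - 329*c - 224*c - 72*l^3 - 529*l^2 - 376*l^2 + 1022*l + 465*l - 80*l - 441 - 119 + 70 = c^2*(42 - 48*l) + c*(120*l^2 + 527*l - 553) - 72*l^3 - 905*l^2 + 1407*l - 490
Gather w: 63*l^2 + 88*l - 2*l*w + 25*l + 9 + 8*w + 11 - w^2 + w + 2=63*l^2 + 113*l - w^2 + w*(9 - 2*l) + 22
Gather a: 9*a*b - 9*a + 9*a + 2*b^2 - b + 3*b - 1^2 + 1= 9*a*b + 2*b^2 + 2*b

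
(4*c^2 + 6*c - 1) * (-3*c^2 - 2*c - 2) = -12*c^4 - 26*c^3 - 17*c^2 - 10*c + 2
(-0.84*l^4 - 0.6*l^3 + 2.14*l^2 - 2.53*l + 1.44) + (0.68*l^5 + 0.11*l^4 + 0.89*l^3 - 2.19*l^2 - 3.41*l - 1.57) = 0.68*l^5 - 0.73*l^4 + 0.29*l^3 - 0.0499999999999998*l^2 - 5.94*l - 0.13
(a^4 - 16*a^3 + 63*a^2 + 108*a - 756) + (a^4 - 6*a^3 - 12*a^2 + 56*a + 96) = 2*a^4 - 22*a^3 + 51*a^2 + 164*a - 660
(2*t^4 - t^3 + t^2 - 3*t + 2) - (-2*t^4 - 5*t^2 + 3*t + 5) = 4*t^4 - t^3 + 6*t^2 - 6*t - 3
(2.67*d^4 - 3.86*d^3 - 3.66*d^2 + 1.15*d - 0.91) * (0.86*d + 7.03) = 2.2962*d^5 + 15.4505*d^4 - 30.2834*d^3 - 24.7408*d^2 + 7.3019*d - 6.3973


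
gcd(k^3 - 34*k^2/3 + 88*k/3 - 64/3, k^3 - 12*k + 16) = k - 2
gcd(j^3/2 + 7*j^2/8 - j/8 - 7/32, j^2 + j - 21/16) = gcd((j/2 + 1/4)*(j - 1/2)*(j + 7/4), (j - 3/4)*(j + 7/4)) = j + 7/4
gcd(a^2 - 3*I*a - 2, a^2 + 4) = a - 2*I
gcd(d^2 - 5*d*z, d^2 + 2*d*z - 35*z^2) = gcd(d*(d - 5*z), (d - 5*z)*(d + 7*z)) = -d + 5*z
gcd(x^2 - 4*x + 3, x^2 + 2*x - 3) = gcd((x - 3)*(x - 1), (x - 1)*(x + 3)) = x - 1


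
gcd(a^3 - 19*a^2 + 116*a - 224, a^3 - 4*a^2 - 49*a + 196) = a^2 - 11*a + 28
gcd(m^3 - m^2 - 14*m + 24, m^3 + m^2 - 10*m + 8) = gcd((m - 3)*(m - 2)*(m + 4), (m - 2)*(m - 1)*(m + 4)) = m^2 + 2*m - 8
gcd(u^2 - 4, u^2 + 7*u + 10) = u + 2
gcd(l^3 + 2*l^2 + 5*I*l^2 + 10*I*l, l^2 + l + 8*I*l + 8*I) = 1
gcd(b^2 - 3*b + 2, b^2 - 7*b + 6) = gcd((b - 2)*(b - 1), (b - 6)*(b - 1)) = b - 1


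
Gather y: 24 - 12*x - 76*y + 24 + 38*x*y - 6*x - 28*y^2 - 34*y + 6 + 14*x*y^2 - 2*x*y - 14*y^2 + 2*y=-18*x + y^2*(14*x - 42) + y*(36*x - 108) + 54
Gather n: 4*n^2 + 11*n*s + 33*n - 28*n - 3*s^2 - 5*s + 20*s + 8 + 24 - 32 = 4*n^2 + n*(11*s + 5) - 3*s^2 + 15*s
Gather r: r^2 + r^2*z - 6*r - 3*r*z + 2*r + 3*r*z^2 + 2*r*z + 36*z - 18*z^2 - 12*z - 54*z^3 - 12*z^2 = r^2*(z + 1) + r*(3*z^2 - z - 4) - 54*z^3 - 30*z^2 + 24*z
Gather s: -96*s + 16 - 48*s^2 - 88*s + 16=-48*s^2 - 184*s + 32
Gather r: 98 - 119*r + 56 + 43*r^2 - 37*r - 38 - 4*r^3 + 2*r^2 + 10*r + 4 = -4*r^3 + 45*r^2 - 146*r + 120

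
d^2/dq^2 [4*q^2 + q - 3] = 8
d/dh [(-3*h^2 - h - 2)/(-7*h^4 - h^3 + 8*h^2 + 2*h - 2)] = 2*(-21*h^5 - 12*h^4 - 29*h^3 - 2*h^2 + 22*h + 3)/(49*h^8 + 14*h^7 - 111*h^6 - 44*h^5 + 88*h^4 + 36*h^3 - 28*h^2 - 8*h + 4)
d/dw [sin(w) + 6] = cos(w)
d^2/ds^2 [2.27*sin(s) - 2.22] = -2.27*sin(s)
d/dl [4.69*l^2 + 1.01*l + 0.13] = 9.38*l + 1.01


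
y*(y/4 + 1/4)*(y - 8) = y^3/4 - 7*y^2/4 - 2*y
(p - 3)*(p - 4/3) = p^2 - 13*p/3 + 4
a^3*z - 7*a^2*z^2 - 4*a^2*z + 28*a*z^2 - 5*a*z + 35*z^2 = (a - 5)*(a - 7*z)*(a*z + z)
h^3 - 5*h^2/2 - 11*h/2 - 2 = (h - 4)*(h + 1/2)*(h + 1)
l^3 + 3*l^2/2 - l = l*(l - 1/2)*(l + 2)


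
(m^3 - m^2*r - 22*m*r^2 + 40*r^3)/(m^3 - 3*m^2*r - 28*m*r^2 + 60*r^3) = (-m + 4*r)/(-m + 6*r)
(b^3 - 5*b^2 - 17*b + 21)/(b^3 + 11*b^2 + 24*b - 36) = (b^2 - 4*b - 21)/(b^2 + 12*b + 36)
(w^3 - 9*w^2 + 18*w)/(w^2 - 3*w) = w - 6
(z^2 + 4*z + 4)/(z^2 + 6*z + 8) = (z + 2)/(z + 4)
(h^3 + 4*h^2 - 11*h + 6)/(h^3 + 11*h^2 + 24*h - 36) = (h - 1)/(h + 6)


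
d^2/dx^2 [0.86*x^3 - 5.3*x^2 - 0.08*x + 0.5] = 5.16*x - 10.6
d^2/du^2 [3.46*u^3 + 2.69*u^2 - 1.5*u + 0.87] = 20.76*u + 5.38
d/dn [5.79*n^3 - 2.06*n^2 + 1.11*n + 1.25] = 17.37*n^2 - 4.12*n + 1.11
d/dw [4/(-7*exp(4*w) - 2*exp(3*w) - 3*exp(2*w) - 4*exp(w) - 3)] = (112*exp(3*w) + 24*exp(2*w) + 24*exp(w) + 16)*exp(w)/(7*exp(4*w) + 2*exp(3*w) + 3*exp(2*w) + 4*exp(w) + 3)^2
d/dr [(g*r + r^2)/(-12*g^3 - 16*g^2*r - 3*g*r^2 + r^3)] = (-12*g^2 - r^2)/(144*g^4 + 96*g^3*r - 8*g^2*r^2 - 8*g*r^3 + r^4)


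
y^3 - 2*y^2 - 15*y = y*(y - 5)*(y + 3)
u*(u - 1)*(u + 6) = u^3 + 5*u^2 - 6*u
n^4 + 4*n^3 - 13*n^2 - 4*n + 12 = (n - 2)*(n - 1)*(n + 1)*(n + 6)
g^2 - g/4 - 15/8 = (g - 3/2)*(g + 5/4)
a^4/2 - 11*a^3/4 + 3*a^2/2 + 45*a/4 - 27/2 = (a/2 + 1)*(a - 3)^2*(a - 3/2)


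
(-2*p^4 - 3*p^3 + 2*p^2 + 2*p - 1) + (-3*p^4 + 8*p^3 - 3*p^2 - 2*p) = -5*p^4 + 5*p^3 - p^2 - 1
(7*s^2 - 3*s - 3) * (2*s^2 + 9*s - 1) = 14*s^4 + 57*s^3 - 40*s^2 - 24*s + 3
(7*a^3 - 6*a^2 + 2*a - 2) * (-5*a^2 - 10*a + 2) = -35*a^5 - 40*a^4 + 64*a^3 - 22*a^2 + 24*a - 4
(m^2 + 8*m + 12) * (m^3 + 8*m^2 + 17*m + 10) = m^5 + 16*m^4 + 93*m^3 + 242*m^2 + 284*m + 120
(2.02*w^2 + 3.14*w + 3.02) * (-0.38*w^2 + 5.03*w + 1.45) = -0.7676*w^4 + 8.9674*w^3 + 17.5756*w^2 + 19.7436*w + 4.379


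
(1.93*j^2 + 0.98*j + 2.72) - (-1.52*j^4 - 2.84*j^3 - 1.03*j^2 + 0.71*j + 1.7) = 1.52*j^4 + 2.84*j^3 + 2.96*j^2 + 0.27*j + 1.02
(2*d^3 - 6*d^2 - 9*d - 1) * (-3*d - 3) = -6*d^4 + 12*d^3 + 45*d^2 + 30*d + 3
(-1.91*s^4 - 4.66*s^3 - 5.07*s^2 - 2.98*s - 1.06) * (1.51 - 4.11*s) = 7.8501*s^5 + 16.2685*s^4 + 13.8011*s^3 + 4.5921*s^2 - 0.143199999999999*s - 1.6006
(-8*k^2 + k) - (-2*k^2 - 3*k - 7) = -6*k^2 + 4*k + 7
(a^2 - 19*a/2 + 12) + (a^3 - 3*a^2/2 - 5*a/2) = a^3 - a^2/2 - 12*a + 12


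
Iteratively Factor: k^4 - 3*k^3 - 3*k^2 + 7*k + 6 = (k - 3)*(k^3 - 3*k - 2) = (k - 3)*(k + 1)*(k^2 - k - 2) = (k - 3)*(k + 1)^2*(k - 2)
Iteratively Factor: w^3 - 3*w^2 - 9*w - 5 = (w - 5)*(w^2 + 2*w + 1) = (w - 5)*(w + 1)*(w + 1)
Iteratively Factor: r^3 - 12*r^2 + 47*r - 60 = (r - 5)*(r^2 - 7*r + 12) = (r - 5)*(r - 4)*(r - 3)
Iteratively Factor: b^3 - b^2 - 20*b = (b - 5)*(b^2 + 4*b) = b*(b - 5)*(b + 4)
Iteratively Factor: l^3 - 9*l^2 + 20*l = (l - 5)*(l^2 - 4*l) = l*(l - 5)*(l - 4)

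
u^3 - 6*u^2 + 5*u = u*(u - 5)*(u - 1)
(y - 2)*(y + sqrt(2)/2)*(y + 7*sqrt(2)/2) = y^3 - 2*y^2 + 4*sqrt(2)*y^2 - 8*sqrt(2)*y + 7*y/2 - 7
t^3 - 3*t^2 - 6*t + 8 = (t - 4)*(t - 1)*(t + 2)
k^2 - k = k*(k - 1)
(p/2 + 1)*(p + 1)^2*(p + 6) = p^4/2 + 5*p^3 + 29*p^2/2 + 16*p + 6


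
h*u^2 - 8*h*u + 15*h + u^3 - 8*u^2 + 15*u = (h + u)*(u - 5)*(u - 3)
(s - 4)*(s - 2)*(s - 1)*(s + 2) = s^4 - 5*s^3 + 20*s - 16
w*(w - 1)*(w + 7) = w^3 + 6*w^2 - 7*w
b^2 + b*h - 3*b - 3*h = (b - 3)*(b + h)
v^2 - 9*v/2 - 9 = (v - 6)*(v + 3/2)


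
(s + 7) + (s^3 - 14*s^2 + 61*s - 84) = s^3 - 14*s^2 + 62*s - 77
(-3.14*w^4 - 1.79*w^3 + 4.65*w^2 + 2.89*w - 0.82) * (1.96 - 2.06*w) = 6.4684*w^5 - 2.467*w^4 - 13.0874*w^3 + 3.1606*w^2 + 7.3536*w - 1.6072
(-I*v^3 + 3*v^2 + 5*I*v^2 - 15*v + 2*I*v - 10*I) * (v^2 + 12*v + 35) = -I*v^5 + 3*v^4 - 7*I*v^4 + 21*v^3 + 27*I*v^3 - 75*v^2 + 189*I*v^2 - 525*v - 50*I*v - 350*I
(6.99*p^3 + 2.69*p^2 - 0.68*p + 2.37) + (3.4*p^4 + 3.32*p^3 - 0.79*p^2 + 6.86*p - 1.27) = 3.4*p^4 + 10.31*p^3 + 1.9*p^2 + 6.18*p + 1.1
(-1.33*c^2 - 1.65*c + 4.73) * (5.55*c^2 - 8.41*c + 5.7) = -7.3815*c^4 + 2.0278*c^3 + 32.547*c^2 - 49.1843*c + 26.961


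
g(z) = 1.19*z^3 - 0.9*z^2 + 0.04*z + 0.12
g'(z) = 3.57*z^2 - 1.8*z + 0.04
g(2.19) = 8.39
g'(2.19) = 13.22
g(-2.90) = -36.59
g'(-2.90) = 35.28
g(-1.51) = -6.09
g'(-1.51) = 10.90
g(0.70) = 0.12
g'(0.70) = 0.53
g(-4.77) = -149.70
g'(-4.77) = 89.85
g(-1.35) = -4.50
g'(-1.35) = 8.98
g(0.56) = 0.07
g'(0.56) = 0.15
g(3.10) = 27.05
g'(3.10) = 28.77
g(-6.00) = -289.56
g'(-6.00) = 139.36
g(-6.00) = -289.56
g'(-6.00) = 139.36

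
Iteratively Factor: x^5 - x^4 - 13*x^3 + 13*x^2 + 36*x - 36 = (x - 1)*(x^4 - 13*x^2 + 36) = (x - 2)*(x - 1)*(x^3 + 2*x^2 - 9*x - 18) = (x - 3)*(x - 2)*(x - 1)*(x^2 + 5*x + 6) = (x - 3)*(x - 2)*(x - 1)*(x + 2)*(x + 3)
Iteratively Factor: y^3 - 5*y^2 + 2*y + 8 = (y + 1)*(y^2 - 6*y + 8) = (y - 2)*(y + 1)*(y - 4)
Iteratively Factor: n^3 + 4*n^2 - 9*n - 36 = (n - 3)*(n^2 + 7*n + 12) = (n - 3)*(n + 3)*(n + 4)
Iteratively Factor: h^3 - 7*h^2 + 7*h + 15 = (h - 3)*(h^2 - 4*h - 5) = (h - 5)*(h - 3)*(h + 1)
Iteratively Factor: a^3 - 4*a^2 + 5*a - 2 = (a - 2)*(a^2 - 2*a + 1) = (a - 2)*(a - 1)*(a - 1)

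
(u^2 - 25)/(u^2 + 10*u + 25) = (u - 5)/(u + 5)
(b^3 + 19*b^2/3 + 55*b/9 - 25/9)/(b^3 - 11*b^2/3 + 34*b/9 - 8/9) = (3*b^2 + 20*b + 25)/(3*b^2 - 10*b + 8)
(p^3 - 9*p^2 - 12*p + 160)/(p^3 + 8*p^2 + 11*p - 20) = (p^2 - 13*p + 40)/(p^2 + 4*p - 5)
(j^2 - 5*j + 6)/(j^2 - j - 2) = (j - 3)/(j + 1)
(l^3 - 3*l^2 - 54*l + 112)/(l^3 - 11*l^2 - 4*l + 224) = (l^2 + 5*l - 14)/(l^2 - 3*l - 28)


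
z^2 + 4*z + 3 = (z + 1)*(z + 3)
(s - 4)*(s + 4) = s^2 - 16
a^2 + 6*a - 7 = (a - 1)*(a + 7)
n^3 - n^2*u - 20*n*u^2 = n*(n - 5*u)*(n + 4*u)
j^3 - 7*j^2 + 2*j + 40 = (j - 5)*(j - 4)*(j + 2)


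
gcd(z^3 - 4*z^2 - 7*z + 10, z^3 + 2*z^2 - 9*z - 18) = z + 2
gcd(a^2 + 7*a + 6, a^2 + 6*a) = a + 6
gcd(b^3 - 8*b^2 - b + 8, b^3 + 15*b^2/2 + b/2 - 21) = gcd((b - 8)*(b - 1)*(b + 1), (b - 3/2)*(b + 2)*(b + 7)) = 1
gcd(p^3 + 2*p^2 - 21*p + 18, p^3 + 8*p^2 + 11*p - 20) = p - 1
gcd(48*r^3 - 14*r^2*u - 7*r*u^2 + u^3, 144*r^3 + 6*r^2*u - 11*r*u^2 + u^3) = 24*r^2 + 5*r*u - u^2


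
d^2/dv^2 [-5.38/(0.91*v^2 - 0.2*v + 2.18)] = (8.910356*v^2 - 1.95832*v - 5.38*(1.82*v - 0.2)*(3.64*v - 0.4) + 21.345688)/(0.91*v^2 - 0.2*v + 2.18)^3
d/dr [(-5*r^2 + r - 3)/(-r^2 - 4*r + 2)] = (21*r^2 - 26*r - 10)/(r^4 + 8*r^3 + 12*r^2 - 16*r + 4)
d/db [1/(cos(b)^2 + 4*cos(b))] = 2*(cos(b) + 2)*sin(b)/((cos(b) + 4)^2*cos(b)^2)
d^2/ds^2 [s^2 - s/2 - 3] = 2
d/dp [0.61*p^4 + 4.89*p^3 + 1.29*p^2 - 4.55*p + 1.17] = 2.44*p^3 + 14.67*p^2 + 2.58*p - 4.55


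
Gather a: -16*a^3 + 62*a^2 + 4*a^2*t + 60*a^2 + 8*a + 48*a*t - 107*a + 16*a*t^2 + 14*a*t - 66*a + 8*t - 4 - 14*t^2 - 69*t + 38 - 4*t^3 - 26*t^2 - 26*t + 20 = -16*a^3 + a^2*(4*t + 122) + a*(16*t^2 + 62*t - 165) - 4*t^3 - 40*t^2 - 87*t + 54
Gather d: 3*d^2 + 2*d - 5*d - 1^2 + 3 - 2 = 3*d^2 - 3*d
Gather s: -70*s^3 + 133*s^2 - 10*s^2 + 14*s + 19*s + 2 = -70*s^3 + 123*s^2 + 33*s + 2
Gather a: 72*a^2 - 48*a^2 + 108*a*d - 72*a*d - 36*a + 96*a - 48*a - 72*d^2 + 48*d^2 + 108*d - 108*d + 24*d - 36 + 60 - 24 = 24*a^2 + a*(36*d + 12) - 24*d^2 + 24*d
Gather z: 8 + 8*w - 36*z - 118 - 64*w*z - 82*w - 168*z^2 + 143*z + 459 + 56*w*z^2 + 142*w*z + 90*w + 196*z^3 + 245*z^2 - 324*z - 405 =16*w + 196*z^3 + z^2*(56*w + 77) + z*(78*w - 217) - 56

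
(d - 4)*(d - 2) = d^2 - 6*d + 8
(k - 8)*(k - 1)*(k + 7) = k^3 - 2*k^2 - 55*k + 56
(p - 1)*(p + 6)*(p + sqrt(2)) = p^3 + sqrt(2)*p^2 + 5*p^2 - 6*p + 5*sqrt(2)*p - 6*sqrt(2)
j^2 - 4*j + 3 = (j - 3)*(j - 1)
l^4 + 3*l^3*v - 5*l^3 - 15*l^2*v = l^2*(l - 5)*(l + 3*v)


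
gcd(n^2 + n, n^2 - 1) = n + 1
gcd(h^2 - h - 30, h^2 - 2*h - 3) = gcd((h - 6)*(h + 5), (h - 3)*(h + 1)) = 1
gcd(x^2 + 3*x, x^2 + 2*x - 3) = x + 3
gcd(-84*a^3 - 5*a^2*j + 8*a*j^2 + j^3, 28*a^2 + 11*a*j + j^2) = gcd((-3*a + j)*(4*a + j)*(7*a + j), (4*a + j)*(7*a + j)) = 28*a^2 + 11*a*j + j^2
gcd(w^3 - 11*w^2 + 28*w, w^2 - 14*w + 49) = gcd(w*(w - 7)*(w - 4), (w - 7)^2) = w - 7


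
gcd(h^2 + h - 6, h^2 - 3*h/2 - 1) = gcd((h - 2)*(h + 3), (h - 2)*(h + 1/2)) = h - 2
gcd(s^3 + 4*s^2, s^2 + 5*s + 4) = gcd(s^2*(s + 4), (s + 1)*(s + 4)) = s + 4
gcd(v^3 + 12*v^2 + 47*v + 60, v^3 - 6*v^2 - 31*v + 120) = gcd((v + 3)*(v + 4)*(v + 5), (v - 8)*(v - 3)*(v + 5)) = v + 5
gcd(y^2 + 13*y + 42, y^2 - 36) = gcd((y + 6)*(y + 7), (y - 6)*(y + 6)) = y + 6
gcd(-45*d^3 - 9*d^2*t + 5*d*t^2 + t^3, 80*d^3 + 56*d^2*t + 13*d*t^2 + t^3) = 5*d + t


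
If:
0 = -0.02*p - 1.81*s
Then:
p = -90.5*s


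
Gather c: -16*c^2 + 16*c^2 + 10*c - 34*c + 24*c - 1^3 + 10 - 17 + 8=0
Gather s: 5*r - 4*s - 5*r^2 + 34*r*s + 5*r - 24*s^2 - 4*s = -5*r^2 + 10*r - 24*s^2 + s*(34*r - 8)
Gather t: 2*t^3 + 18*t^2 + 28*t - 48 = 2*t^3 + 18*t^2 + 28*t - 48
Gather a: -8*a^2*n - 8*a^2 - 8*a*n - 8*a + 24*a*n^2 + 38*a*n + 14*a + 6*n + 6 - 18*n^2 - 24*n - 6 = a^2*(-8*n - 8) + a*(24*n^2 + 30*n + 6) - 18*n^2 - 18*n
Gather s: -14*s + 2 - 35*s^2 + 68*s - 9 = -35*s^2 + 54*s - 7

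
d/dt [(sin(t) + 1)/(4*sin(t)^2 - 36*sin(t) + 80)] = (-2*sin(t) + cos(t)^2 + 28)*cos(t)/(4*(sin(t)^2 - 9*sin(t) + 20)^2)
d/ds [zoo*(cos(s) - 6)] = zoo*sin(s)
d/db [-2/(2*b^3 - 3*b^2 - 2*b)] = 4*(3*b^2 - 3*b - 1)/(b^2*(-2*b^2 + 3*b + 2)^2)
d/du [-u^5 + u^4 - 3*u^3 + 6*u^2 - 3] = u*(-5*u^3 + 4*u^2 - 9*u + 12)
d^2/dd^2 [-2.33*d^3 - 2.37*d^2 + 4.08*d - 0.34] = -13.98*d - 4.74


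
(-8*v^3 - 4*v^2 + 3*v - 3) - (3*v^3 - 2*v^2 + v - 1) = -11*v^3 - 2*v^2 + 2*v - 2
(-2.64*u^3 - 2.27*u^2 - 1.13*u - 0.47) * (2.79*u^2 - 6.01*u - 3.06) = -7.3656*u^5 + 9.5331*u^4 + 18.5684*u^3 + 12.4262*u^2 + 6.2825*u + 1.4382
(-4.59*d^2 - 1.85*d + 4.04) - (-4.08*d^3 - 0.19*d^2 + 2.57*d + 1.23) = 4.08*d^3 - 4.4*d^2 - 4.42*d + 2.81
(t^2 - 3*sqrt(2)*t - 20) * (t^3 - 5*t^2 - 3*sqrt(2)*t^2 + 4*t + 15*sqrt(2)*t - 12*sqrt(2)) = t^5 - 6*sqrt(2)*t^4 - 5*t^4 + 2*t^3 + 30*sqrt(2)*t^3 + 10*t^2 + 36*sqrt(2)*t^2 - 300*sqrt(2)*t - 8*t + 240*sqrt(2)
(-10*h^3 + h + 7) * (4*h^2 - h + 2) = -40*h^5 + 10*h^4 - 16*h^3 + 27*h^2 - 5*h + 14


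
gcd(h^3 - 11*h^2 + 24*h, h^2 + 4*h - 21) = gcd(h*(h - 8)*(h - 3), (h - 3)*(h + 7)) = h - 3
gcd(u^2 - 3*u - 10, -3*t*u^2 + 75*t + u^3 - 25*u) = u - 5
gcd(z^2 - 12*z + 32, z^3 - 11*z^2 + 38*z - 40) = z - 4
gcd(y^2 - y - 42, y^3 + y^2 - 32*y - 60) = 1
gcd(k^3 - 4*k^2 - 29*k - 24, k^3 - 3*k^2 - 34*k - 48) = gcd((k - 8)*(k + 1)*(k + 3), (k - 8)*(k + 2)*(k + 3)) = k^2 - 5*k - 24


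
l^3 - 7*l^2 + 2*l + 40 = (l - 5)*(l - 4)*(l + 2)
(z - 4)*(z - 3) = z^2 - 7*z + 12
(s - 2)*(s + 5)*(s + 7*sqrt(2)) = s^3 + 3*s^2 + 7*sqrt(2)*s^2 - 10*s + 21*sqrt(2)*s - 70*sqrt(2)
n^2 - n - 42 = (n - 7)*(n + 6)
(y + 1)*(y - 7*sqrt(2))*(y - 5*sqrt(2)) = y^3 - 12*sqrt(2)*y^2 + y^2 - 12*sqrt(2)*y + 70*y + 70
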